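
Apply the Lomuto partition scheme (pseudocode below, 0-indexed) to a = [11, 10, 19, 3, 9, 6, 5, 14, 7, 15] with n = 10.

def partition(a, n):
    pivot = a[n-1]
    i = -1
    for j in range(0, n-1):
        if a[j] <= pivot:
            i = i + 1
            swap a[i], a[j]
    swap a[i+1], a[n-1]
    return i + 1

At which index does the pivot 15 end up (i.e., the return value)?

pivot=15, i=-1
j=0: 11≤15, i=0, swap(0,0) ⇒ [11, 10, 19, 3, 9, 6, 5, 14, 7, 15]
j=1: 10≤15, i=1, swap(1,1) ⇒ [11, 10, 19, 3, 9, 6, 5, 14, 7, 15]
j=2: 19>15, skip
j=3: 3≤15, i=2, swap(2,3) ⇒ [11, 10, 3, 19, 9, 6, 5, 14, 7, 15]
j=4: 9≤15, i=3, swap(3,4) ⇒ [11, 10, 3, 9, 19, 6, 5, 14, 7, 15]
j=5: 6≤15, i=4, swap(4,5) ⇒ [11, 10, 3, 9, 6, 19, 5, 14, 7, 15]
j=6: 5≤15, i=5, swap(5,6) ⇒ [11, 10, 3, 9, 6, 5, 19, 14, 7, 15]
j=7: 14≤15, i=6, swap(6,7) ⇒ [11, 10, 3, 9, 6, 5, 14, 19, 7, 15]
j=8: 7≤15, i=7, swap(7,8) ⇒ [11, 10, 3, 9, 6, 5, 14, 7, 19, 15]
swap(8,9) ⇒ [11, 10, 3, 9, 6, 5, 14, 7, 15, 19]; return 8

8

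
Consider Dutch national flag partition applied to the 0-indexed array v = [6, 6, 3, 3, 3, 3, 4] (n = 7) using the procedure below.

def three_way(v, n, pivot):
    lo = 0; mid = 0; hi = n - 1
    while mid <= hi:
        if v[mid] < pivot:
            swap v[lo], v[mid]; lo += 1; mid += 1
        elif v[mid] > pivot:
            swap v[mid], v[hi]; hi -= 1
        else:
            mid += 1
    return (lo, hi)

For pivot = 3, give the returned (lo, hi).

pivot = 3; lo=0, mid=0, hi=6
v[mid]=6>3: swap v[0],v[6]; hi=5 → [4, 6, 3, 3, 3, 3, 6]
v[mid]=4>3: swap v[0],v[5]; hi=4 → [3, 6, 3, 3, 3, 4, 6]
v[mid]=3=3: mid=1
v[mid]=6>3: swap v[1],v[4]; hi=3 → [3, 3, 3, 3, 6, 4, 6]
v[mid]=3=3: mid=2
v[mid]=3=3: mid=3
v[mid]=3=3: mid=4
end: lo=0, hi=3; v = [3, 3, 3, 3, 6, 4, 6]

(0, 3)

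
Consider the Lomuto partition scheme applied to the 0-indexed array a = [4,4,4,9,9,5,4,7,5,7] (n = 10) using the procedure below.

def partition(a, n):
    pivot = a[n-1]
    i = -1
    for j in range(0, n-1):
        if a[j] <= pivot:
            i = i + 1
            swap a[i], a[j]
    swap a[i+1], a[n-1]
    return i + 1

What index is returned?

pivot = a[9] = 7; i = -1
j=0: a[0]=4 ≤ 7 → i=0, swap a[0],a[0] (no change) → [4,4,4,9,9,5,4,7,5,7]
j=1: a[1]=4 ≤ 7 → i=1, swap a[1],a[1] (no change) → [4,4,4,9,9,5,4,7,5,7]
j=2: a[2]=4 ≤ 7 → i=2, swap a[2],a[2] (no change) → [4,4,4,9,9,5,4,7,5,7]
j=3: a[3]=9 > 7 → no swap
j=4: a[4]=9 > 7 → no swap
j=5: a[5]=5 ≤ 7 → i=3, swap a[3],a[5] → [4,4,4,5,9,9,4,7,5,7]
j=6: a[6]=4 ≤ 7 → i=4, swap a[4],a[6] → [4,4,4,5,4,9,9,7,5,7]
j=7: a[7]=7 ≤ 7 → i=5, swap a[5],a[7] → [4,4,4,5,4,7,9,9,5,7]
j=8: a[8]=5 ≤ 7 → i=6, swap a[6],a[8] → [4,4,4,5,4,7,5,9,9,7]
final swap a[7],a[9] → [4,4,4,5,4,7,5,7,9,9]; return 7

7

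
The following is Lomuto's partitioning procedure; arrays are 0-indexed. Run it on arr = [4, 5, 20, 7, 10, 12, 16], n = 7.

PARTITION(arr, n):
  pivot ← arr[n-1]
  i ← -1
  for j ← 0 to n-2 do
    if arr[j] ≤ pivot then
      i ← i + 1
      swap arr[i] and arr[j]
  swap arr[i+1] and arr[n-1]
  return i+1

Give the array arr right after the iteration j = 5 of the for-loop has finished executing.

[4, 5, 7, 10, 12, 20, 16]

pivot=16, i=-1
j=0: 4≤16, i=0, swap(0,0) ⇒ [4, 5, 20, 7, 10, 12, 16]
j=1: 5≤16, i=1, swap(1,1) ⇒ [4, 5, 20, 7, 10, 12, 16]
j=2: 20>16, skip
j=3: 7≤16, i=2, swap(2,3) ⇒ [4, 5, 7, 20, 10, 12, 16]
j=4: 10≤16, i=3, swap(3,4) ⇒ [4, 5, 7, 10, 20, 12, 16]
j=5: 12≤16, i=4, swap(4,5) ⇒ [4, 5, 7, 10, 12, 20, 16]
(after j=5) arr = [4, 5, 7, 10, 12, 20, 16]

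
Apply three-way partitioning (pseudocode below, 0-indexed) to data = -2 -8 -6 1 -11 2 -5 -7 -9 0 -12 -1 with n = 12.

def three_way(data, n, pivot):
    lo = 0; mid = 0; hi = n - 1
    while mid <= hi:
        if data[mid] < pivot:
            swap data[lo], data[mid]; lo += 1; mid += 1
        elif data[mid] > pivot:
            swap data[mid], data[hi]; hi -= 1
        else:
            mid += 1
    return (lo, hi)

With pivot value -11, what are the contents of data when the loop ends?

-12 -11 1 -6 2 -5 -7 -9 0 -8 -1 -2

lo=0 mid=0 hi=11
-2>-11: swap(0,11), hi=10 ⇒ -1 -8 -6 1 -11 2 -5 -7 -9 0 -12 -2
-1>-11: swap(0,10), hi=9 ⇒ -12 -8 -6 1 -11 2 -5 -7 -9 0 -1 -2
-12<-11: swap(0,0), lo=1 mid=1 ⇒ -12 -8 -6 1 -11 2 -5 -7 -9 0 -1 -2
-8>-11: swap(1,9), hi=8 ⇒ -12 0 -6 1 -11 2 -5 -7 -9 -8 -1 -2
0>-11: swap(1,8), hi=7 ⇒ -12 -9 -6 1 -11 2 -5 -7 0 -8 -1 -2
-9>-11: swap(1,7), hi=6 ⇒ -12 -7 -6 1 -11 2 -5 -9 0 -8 -1 -2
-7>-11: swap(1,6), hi=5 ⇒ -12 -5 -6 1 -11 2 -7 -9 0 -8 -1 -2
-5>-11: swap(1,5), hi=4 ⇒ -12 2 -6 1 -11 -5 -7 -9 0 -8 -1 -2
2>-11: swap(1,4), hi=3 ⇒ -12 -11 -6 1 2 -5 -7 -9 0 -8 -1 -2
-11=-11: mid=2
-6>-11: swap(2,3), hi=2 ⇒ -12 -11 1 -6 2 -5 -7 -9 0 -8 -1 -2
1>-11: swap(2,2), hi=1 ⇒ -12 -11 1 -6 2 -5 -7 -9 0 -8 -1 -2
done. lo=1 hi=1; data=-12 -11 1 -6 2 -5 -7 -9 0 -8 -1 -2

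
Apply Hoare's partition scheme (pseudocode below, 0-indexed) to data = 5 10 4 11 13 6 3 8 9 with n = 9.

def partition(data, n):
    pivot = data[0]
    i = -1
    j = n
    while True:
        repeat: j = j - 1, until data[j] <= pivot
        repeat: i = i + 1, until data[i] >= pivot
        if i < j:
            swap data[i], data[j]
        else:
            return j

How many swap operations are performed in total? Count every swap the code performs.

pivot=5
j stops at 6 (3), i stops at 0 (5); swap ⇒ 3 10 4 11 13 6 5 8 9
j stops at 2 (4), i stops at 1 (10); swap ⇒ 3 4 10 11 13 6 5 8 9
j stops at 1, i stops at 2; i≥j ⇒ return 1. data=3 4 10 11 13 6 5 8 9

2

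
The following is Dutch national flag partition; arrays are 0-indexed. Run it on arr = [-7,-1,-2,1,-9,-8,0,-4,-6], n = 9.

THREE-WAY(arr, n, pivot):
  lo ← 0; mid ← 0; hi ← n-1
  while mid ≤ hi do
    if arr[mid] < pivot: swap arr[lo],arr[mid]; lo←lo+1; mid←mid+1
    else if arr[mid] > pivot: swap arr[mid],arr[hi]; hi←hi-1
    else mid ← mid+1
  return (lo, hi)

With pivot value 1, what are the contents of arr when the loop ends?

pivot = 1; lo=0, mid=0, hi=8
arr[mid]=-7<1: swap arr[0],arr[0]; lo=1,mid=1 → [-7,-1,-2,1,-9,-8,0,-4,-6]
arr[mid]=-1<1: swap arr[1],arr[1]; lo=2,mid=2 → [-7,-1,-2,1,-9,-8,0,-4,-6]
arr[mid]=-2<1: swap arr[2],arr[2]; lo=3,mid=3 → [-7,-1,-2,1,-9,-8,0,-4,-6]
arr[mid]=1=1: mid=4
arr[mid]=-9<1: swap arr[3],arr[4]; lo=4,mid=5 → [-7,-1,-2,-9,1,-8,0,-4,-6]
arr[mid]=-8<1: swap arr[4],arr[5]; lo=5,mid=6 → [-7,-1,-2,-9,-8,1,0,-4,-6]
arr[mid]=0<1: swap arr[5],arr[6]; lo=6,mid=7 → [-7,-1,-2,-9,-8,0,1,-4,-6]
arr[mid]=-4<1: swap arr[6],arr[7]; lo=7,mid=8 → [-7,-1,-2,-9,-8,0,-4,1,-6]
arr[mid]=-6<1: swap arr[7],arr[8]; lo=8,mid=9 → [-7,-1,-2,-9,-8,0,-4,-6,1]
end: lo=8, hi=8; arr = [-7,-1,-2,-9,-8,0,-4,-6,1]

[-7,-1,-2,-9,-8,0,-4,-6,1]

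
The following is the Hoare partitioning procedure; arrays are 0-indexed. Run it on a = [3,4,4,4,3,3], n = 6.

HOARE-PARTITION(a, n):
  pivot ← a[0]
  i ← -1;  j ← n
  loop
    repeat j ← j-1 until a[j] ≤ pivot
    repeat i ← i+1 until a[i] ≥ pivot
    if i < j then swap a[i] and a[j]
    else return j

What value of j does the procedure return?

pivot=3
j stops at 5 (3), i stops at 0 (3); swap ⇒ [3,4,4,4,3,3]
j stops at 4 (3), i stops at 1 (4); swap ⇒ [3,3,4,4,4,3]
j stops at 1, i stops at 2; i≥j ⇒ return 1. a=[3,3,4,4,4,3]

1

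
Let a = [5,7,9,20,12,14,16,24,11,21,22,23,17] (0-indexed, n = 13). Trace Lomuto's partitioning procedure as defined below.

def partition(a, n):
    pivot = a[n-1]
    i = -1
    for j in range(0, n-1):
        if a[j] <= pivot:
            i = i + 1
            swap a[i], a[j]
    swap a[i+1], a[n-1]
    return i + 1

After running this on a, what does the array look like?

pivot = a[12] = 17; i = -1
j=0: a[0]=5 ≤ 17 → i=0, swap a[0],a[0] (no change) → [5,7,9,20,12,14,16,24,11,21,22,23,17]
j=1: a[1]=7 ≤ 17 → i=1, swap a[1],a[1] (no change) → [5,7,9,20,12,14,16,24,11,21,22,23,17]
j=2: a[2]=9 ≤ 17 → i=2, swap a[2],a[2] (no change) → [5,7,9,20,12,14,16,24,11,21,22,23,17]
j=3: a[3]=20 > 17 → no swap
j=4: a[4]=12 ≤ 17 → i=3, swap a[3],a[4] → [5,7,9,12,20,14,16,24,11,21,22,23,17]
j=5: a[5]=14 ≤ 17 → i=4, swap a[4],a[5] → [5,7,9,12,14,20,16,24,11,21,22,23,17]
j=6: a[6]=16 ≤ 17 → i=5, swap a[5],a[6] → [5,7,9,12,14,16,20,24,11,21,22,23,17]
j=7: a[7]=24 > 17 → no swap
j=8: a[8]=11 ≤ 17 → i=6, swap a[6],a[8] → [5,7,9,12,14,16,11,24,20,21,22,23,17]
j=9: a[9]=21 > 17 → no swap
j=10: a[10]=22 > 17 → no swap
j=11: a[11]=23 > 17 → no swap
final swap a[7],a[12] → [5,7,9,12,14,16,11,17,20,21,22,23,24]; return 7

[5,7,9,12,14,16,11,17,20,21,22,23,24]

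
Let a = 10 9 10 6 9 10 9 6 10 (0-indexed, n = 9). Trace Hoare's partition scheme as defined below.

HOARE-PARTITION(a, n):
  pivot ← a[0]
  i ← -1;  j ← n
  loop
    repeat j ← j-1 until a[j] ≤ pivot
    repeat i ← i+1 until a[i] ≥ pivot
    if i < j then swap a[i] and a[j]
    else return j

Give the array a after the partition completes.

pivot = a[0] = 10; i = -1, j = 9
j→8 (a[8]=10≤10), i→0 (a[0]=10≥10); i<j, swap → 10 9 10 6 9 10 9 6 10
j→7 (a[7]=6≤10), i→2 (a[2]=10≥10); i<j, swap → 10 9 6 6 9 10 9 10 10
j→6 (a[6]=9≤10), i→5 (a[5]=10≥10); i<j, swap → 10 9 6 6 9 9 10 10 10
j→5, i→6; i≥j, return j=5. a = 10 9 6 6 9 9 10 10 10

10 9 6 6 9 9 10 10 10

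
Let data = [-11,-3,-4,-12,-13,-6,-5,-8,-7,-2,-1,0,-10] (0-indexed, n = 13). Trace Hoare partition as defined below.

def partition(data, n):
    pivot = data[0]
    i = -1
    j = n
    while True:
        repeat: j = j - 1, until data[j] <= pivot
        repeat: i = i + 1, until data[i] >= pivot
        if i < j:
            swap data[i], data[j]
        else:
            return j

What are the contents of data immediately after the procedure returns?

[-13,-12,-4,-3,-11,-6,-5,-8,-7,-2,-1,0,-10]

pivot = data[0] = -11; i = -1, j = 13
j→4 (data[4]=-13≤-11), i→0 (data[0]=-11≥-11); i<j, swap → [-13,-3,-4,-12,-11,-6,-5,-8,-7,-2,-1,0,-10]
j→3 (data[3]=-12≤-11), i→1 (data[1]=-3≥-11); i<j, swap → [-13,-12,-4,-3,-11,-6,-5,-8,-7,-2,-1,0,-10]
j→1, i→2; i≥j, return j=1. data = [-13,-12,-4,-3,-11,-6,-5,-8,-7,-2,-1,0,-10]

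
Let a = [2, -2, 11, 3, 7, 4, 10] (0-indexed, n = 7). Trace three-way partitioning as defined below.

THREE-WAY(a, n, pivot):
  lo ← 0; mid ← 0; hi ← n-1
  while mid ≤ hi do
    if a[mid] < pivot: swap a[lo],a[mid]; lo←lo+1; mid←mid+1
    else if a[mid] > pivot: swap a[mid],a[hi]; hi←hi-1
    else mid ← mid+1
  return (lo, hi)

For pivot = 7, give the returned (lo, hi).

(4, 4)

pivot = 7; lo=0, mid=0, hi=6
a[mid]=2<7: swap a[0],a[0]; lo=1,mid=1 → [2, -2, 11, 3, 7, 4, 10]
a[mid]=-2<7: swap a[1],a[1]; lo=2,mid=2 → [2, -2, 11, 3, 7, 4, 10]
a[mid]=11>7: swap a[2],a[6]; hi=5 → [2, -2, 10, 3, 7, 4, 11]
a[mid]=10>7: swap a[2],a[5]; hi=4 → [2, -2, 4, 3, 7, 10, 11]
a[mid]=4<7: swap a[2],a[2]; lo=3,mid=3 → [2, -2, 4, 3, 7, 10, 11]
a[mid]=3<7: swap a[3],a[3]; lo=4,mid=4 → [2, -2, 4, 3, 7, 10, 11]
a[mid]=7=7: mid=5
end: lo=4, hi=4; a = [2, -2, 4, 3, 7, 10, 11]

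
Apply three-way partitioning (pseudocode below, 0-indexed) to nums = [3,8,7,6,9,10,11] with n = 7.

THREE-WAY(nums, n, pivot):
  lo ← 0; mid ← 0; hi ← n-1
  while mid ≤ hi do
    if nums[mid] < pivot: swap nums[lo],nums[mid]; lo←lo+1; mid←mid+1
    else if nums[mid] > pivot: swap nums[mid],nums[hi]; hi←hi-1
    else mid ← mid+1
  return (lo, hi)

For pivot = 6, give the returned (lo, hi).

lo=0 mid=0 hi=6
3<6: swap(0,0), lo=1 mid=1 ⇒ [3,8,7,6,9,10,11]
8>6: swap(1,6), hi=5 ⇒ [3,11,7,6,9,10,8]
11>6: swap(1,5), hi=4 ⇒ [3,10,7,6,9,11,8]
10>6: swap(1,4), hi=3 ⇒ [3,9,7,6,10,11,8]
9>6: swap(1,3), hi=2 ⇒ [3,6,7,9,10,11,8]
6=6: mid=2
7>6: swap(2,2), hi=1 ⇒ [3,6,7,9,10,11,8]
done. lo=1 hi=1; nums=[3,6,7,9,10,11,8]

(1, 1)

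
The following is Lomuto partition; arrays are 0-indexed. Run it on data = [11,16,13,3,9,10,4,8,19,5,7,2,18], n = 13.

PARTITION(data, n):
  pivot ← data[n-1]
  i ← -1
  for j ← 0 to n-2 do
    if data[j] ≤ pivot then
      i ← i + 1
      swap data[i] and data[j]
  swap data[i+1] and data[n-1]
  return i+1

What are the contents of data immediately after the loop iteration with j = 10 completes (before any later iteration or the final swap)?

pivot = data[12] = 18; i = -1
j=0: data[0]=11 ≤ 18 → i=0, swap data[0],data[0] (no change) → [11,16,13,3,9,10,4,8,19,5,7,2,18]
j=1: data[1]=16 ≤ 18 → i=1, swap data[1],data[1] (no change) → [11,16,13,3,9,10,4,8,19,5,7,2,18]
j=2: data[2]=13 ≤ 18 → i=2, swap data[2],data[2] (no change) → [11,16,13,3,9,10,4,8,19,5,7,2,18]
j=3: data[3]=3 ≤ 18 → i=3, swap data[3],data[3] (no change) → [11,16,13,3,9,10,4,8,19,5,7,2,18]
j=4: data[4]=9 ≤ 18 → i=4, swap data[4],data[4] (no change) → [11,16,13,3,9,10,4,8,19,5,7,2,18]
j=5: data[5]=10 ≤ 18 → i=5, swap data[5],data[5] (no change) → [11,16,13,3,9,10,4,8,19,5,7,2,18]
j=6: data[6]=4 ≤ 18 → i=6, swap data[6],data[6] (no change) → [11,16,13,3,9,10,4,8,19,5,7,2,18]
j=7: data[7]=8 ≤ 18 → i=7, swap data[7],data[7] (no change) → [11,16,13,3,9,10,4,8,19,5,7,2,18]
j=8: data[8]=19 > 18 → no swap
j=9: data[9]=5 ≤ 18 → i=8, swap data[8],data[9] → [11,16,13,3,9,10,4,8,5,19,7,2,18]
j=10: data[10]=7 ≤ 18 → i=9, swap data[9],data[10] → [11,16,13,3,9,10,4,8,5,7,19,2,18]
(after j=10) data = [11,16,13,3,9,10,4,8,5,7,19,2,18]

[11,16,13,3,9,10,4,8,5,7,19,2,18]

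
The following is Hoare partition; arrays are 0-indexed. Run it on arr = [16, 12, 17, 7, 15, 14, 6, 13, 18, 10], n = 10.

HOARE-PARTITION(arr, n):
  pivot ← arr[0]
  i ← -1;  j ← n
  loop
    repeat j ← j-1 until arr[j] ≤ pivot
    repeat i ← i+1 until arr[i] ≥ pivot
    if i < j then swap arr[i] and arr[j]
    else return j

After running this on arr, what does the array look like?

pivot=16
j stops at 9 (10), i stops at 0 (16); swap ⇒ [10, 12, 17, 7, 15, 14, 6, 13, 18, 16]
j stops at 7 (13), i stops at 2 (17); swap ⇒ [10, 12, 13, 7, 15, 14, 6, 17, 18, 16]
j stops at 6, i stops at 7; i≥j ⇒ return 6. arr=[10, 12, 13, 7, 15, 14, 6, 17, 18, 16]

[10, 12, 13, 7, 15, 14, 6, 17, 18, 16]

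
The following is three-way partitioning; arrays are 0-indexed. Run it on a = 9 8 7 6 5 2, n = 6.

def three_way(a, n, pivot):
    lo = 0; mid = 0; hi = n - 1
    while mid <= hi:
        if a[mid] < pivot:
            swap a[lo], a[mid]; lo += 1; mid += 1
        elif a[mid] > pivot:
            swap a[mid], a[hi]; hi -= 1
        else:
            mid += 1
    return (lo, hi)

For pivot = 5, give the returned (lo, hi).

(1, 1)

pivot = 5; lo=0, mid=0, hi=5
a[mid]=9>5: swap a[0],a[5]; hi=4 → 2 8 7 6 5 9
a[mid]=2<5: swap a[0],a[0]; lo=1,mid=1 → 2 8 7 6 5 9
a[mid]=8>5: swap a[1],a[4]; hi=3 → 2 5 7 6 8 9
a[mid]=5=5: mid=2
a[mid]=7>5: swap a[2],a[3]; hi=2 → 2 5 6 7 8 9
a[mid]=6>5: swap a[2],a[2]; hi=1 → 2 5 6 7 8 9
end: lo=1, hi=1; a = 2 5 6 7 8 9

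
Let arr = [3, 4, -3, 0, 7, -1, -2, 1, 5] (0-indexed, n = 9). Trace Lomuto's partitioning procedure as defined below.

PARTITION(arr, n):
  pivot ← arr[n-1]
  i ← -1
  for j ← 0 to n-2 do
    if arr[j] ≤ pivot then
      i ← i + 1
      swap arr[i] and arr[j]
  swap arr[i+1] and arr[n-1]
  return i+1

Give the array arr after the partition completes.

[3, 4, -3, 0, -1, -2, 1, 5, 7]

pivot=5, i=-1
j=0: 3≤5, i=0, swap(0,0) ⇒ [3, 4, -3, 0, 7, -1, -2, 1, 5]
j=1: 4≤5, i=1, swap(1,1) ⇒ [3, 4, -3, 0, 7, -1, -2, 1, 5]
j=2: -3≤5, i=2, swap(2,2) ⇒ [3, 4, -3, 0, 7, -1, -2, 1, 5]
j=3: 0≤5, i=3, swap(3,3) ⇒ [3, 4, -3, 0, 7, -1, -2, 1, 5]
j=4: 7>5, skip
j=5: -1≤5, i=4, swap(4,5) ⇒ [3, 4, -3, 0, -1, 7, -2, 1, 5]
j=6: -2≤5, i=5, swap(5,6) ⇒ [3, 4, -3, 0, -1, -2, 7, 1, 5]
j=7: 1≤5, i=6, swap(6,7) ⇒ [3, 4, -3, 0, -1, -2, 1, 7, 5]
swap(7,8) ⇒ [3, 4, -3, 0, -1, -2, 1, 5, 7]; return 7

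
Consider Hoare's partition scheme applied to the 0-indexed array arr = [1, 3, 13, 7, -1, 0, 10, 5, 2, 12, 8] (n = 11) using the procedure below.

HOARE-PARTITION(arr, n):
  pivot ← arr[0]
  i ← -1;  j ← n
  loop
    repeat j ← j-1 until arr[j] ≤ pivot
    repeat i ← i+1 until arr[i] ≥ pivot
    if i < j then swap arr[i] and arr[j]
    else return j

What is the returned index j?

1

pivot=1
j stops at 5 (0), i stops at 0 (1); swap ⇒ [0, 3, 13, 7, -1, 1, 10, 5, 2, 12, 8]
j stops at 4 (-1), i stops at 1 (3); swap ⇒ [0, -1, 13, 7, 3, 1, 10, 5, 2, 12, 8]
j stops at 1, i stops at 2; i≥j ⇒ return 1. arr=[0, -1, 13, 7, 3, 1, 10, 5, 2, 12, 8]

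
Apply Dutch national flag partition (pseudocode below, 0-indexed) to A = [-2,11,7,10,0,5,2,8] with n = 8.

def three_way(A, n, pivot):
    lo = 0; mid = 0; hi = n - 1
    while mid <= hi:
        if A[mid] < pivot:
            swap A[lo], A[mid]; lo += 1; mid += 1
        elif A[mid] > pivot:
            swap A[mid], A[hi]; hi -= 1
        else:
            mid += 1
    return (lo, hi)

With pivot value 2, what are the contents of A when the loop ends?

pivot = 2; lo=0, mid=0, hi=7
A[mid]=-2<2: swap A[0],A[0]; lo=1,mid=1 → [-2,11,7,10,0,5,2,8]
A[mid]=11>2: swap A[1],A[7]; hi=6 → [-2,8,7,10,0,5,2,11]
A[mid]=8>2: swap A[1],A[6]; hi=5 → [-2,2,7,10,0,5,8,11]
A[mid]=2=2: mid=2
A[mid]=7>2: swap A[2],A[5]; hi=4 → [-2,2,5,10,0,7,8,11]
A[mid]=5>2: swap A[2],A[4]; hi=3 → [-2,2,0,10,5,7,8,11]
A[mid]=0<2: swap A[1],A[2]; lo=2,mid=3 → [-2,0,2,10,5,7,8,11]
A[mid]=10>2: swap A[3],A[3]; hi=2 → [-2,0,2,10,5,7,8,11]
end: lo=2, hi=2; A = [-2,0,2,10,5,7,8,11]

[-2,0,2,10,5,7,8,11]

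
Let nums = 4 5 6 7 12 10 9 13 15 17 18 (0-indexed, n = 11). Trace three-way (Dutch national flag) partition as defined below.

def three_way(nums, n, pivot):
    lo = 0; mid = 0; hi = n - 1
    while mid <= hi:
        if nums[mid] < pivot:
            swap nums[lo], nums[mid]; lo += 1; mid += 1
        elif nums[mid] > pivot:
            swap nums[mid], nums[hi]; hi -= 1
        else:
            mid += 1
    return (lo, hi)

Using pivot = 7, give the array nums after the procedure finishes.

4 5 6 7 10 9 13 15 17 18 12

lo=0 mid=0 hi=10
4<7: swap(0,0), lo=1 mid=1 ⇒ 4 5 6 7 12 10 9 13 15 17 18
5<7: swap(1,1), lo=2 mid=2 ⇒ 4 5 6 7 12 10 9 13 15 17 18
6<7: swap(2,2), lo=3 mid=3 ⇒ 4 5 6 7 12 10 9 13 15 17 18
7=7: mid=4
12>7: swap(4,10), hi=9 ⇒ 4 5 6 7 18 10 9 13 15 17 12
18>7: swap(4,9), hi=8 ⇒ 4 5 6 7 17 10 9 13 15 18 12
17>7: swap(4,8), hi=7 ⇒ 4 5 6 7 15 10 9 13 17 18 12
15>7: swap(4,7), hi=6 ⇒ 4 5 6 7 13 10 9 15 17 18 12
13>7: swap(4,6), hi=5 ⇒ 4 5 6 7 9 10 13 15 17 18 12
9>7: swap(4,5), hi=4 ⇒ 4 5 6 7 10 9 13 15 17 18 12
10>7: swap(4,4), hi=3 ⇒ 4 5 6 7 10 9 13 15 17 18 12
done. lo=3 hi=3; nums=4 5 6 7 10 9 13 15 17 18 12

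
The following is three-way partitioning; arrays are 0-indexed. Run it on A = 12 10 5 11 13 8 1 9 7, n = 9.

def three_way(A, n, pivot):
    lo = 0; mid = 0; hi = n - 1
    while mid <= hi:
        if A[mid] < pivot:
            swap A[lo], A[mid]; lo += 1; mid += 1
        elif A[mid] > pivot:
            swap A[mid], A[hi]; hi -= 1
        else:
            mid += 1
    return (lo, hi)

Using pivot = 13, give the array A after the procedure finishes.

lo=0 mid=0 hi=8
12<13: swap(0,0), lo=1 mid=1 ⇒ 12 10 5 11 13 8 1 9 7
10<13: swap(1,1), lo=2 mid=2 ⇒ 12 10 5 11 13 8 1 9 7
5<13: swap(2,2), lo=3 mid=3 ⇒ 12 10 5 11 13 8 1 9 7
11<13: swap(3,3), lo=4 mid=4 ⇒ 12 10 5 11 13 8 1 9 7
13=13: mid=5
8<13: swap(4,5), lo=5 mid=6 ⇒ 12 10 5 11 8 13 1 9 7
1<13: swap(5,6), lo=6 mid=7 ⇒ 12 10 5 11 8 1 13 9 7
9<13: swap(6,7), lo=7 mid=8 ⇒ 12 10 5 11 8 1 9 13 7
7<13: swap(7,8), lo=8 mid=9 ⇒ 12 10 5 11 8 1 9 7 13
done. lo=8 hi=8; A=12 10 5 11 8 1 9 7 13

12 10 5 11 8 1 9 7 13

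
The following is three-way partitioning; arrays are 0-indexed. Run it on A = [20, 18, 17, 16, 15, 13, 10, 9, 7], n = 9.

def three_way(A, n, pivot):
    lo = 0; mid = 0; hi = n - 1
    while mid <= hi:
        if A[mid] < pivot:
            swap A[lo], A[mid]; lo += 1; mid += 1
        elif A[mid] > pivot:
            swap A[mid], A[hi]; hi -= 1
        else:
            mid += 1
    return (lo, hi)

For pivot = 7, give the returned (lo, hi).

pivot = 7; lo=0, mid=0, hi=8
A[mid]=20>7: swap A[0],A[8]; hi=7 → [7, 18, 17, 16, 15, 13, 10, 9, 20]
A[mid]=7=7: mid=1
A[mid]=18>7: swap A[1],A[7]; hi=6 → [7, 9, 17, 16, 15, 13, 10, 18, 20]
A[mid]=9>7: swap A[1],A[6]; hi=5 → [7, 10, 17, 16, 15, 13, 9, 18, 20]
A[mid]=10>7: swap A[1],A[5]; hi=4 → [7, 13, 17, 16, 15, 10, 9, 18, 20]
A[mid]=13>7: swap A[1],A[4]; hi=3 → [7, 15, 17, 16, 13, 10, 9, 18, 20]
A[mid]=15>7: swap A[1],A[3]; hi=2 → [7, 16, 17, 15, 13, 10, 9, 18, 20]
A[mid]=16>7: swap A[1],A[2]; hi=1 → [7, 17, 16, 15, 13, 10, 9, 18, 20]
A[mid]=17>7: swap A[1],A[1]; hi=0 → [7, 17, 16, 15, 13, 10, 9, 18, 20]
end: lo=0, hi=0; A = [7, 17, 16, 15, 13, 10, 9, 18, 20]

(0, 0)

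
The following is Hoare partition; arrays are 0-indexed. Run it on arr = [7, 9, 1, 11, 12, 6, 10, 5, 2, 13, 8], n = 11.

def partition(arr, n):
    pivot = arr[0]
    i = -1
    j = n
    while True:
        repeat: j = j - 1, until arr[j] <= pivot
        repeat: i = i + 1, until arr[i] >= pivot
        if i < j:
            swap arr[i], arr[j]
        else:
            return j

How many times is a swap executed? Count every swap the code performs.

3

pivot = arr[0] = 7; i = -1, j = 11
j→8 (arr[8]=2≤7), i→0 (arr[0]=7≥7); i<j, swap → [2, 9, 1, 11, 12, 6, 10, 5, 7, 13, 8]
j→7 (arr[7]=5≤7), i→1 (arr[1]=9≥7); i<j, swap → [2, 5, 1, 11, 12, 6, 10, 9, 7, 13, 8]
j→5 (arr[5]=6≤7), i→3 (arr[3]=11≥7); i<j, swap → [2, 5, 1, 6, 12, 11, 10, 9, 7, 13, 8]
j→3, i→4; i≥j, return j=3. arr = [2, 5, 1, 6, 12, 11, 10, 9, 7, 13, 8]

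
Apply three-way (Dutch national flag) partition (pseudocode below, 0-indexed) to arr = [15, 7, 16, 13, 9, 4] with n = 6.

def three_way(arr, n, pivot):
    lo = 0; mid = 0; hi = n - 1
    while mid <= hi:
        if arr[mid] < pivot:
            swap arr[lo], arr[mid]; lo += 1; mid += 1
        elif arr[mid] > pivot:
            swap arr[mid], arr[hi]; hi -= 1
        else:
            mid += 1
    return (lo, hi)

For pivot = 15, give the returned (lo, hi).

lo=0 mid=0 hi=5
15=15: mid=1
7<15: swap(0,1), lo=1 mid=2 ⇒ [7, 15, 16, 13, 9, 4]
16>15: swap(2,5), hi=4 ⇒ [7, 15, 4, 13, 9, 16]
4<15: swap(1,2), lo=2 mid=3 ⇒ [7, 4, 15, 13, 9, 16]
13<15: swap(2,3), lo=3 mid=4 ⇒ [7, 4, 13, 15, 9, 16]
9<15: swap(3,4), lo=4 mid=5 ⇒ [7, 4, 13, 9, 15, 16]
done. lo=4 hi=4; arr=[7, 4, 13, 9, 15, 16]

(4, 4)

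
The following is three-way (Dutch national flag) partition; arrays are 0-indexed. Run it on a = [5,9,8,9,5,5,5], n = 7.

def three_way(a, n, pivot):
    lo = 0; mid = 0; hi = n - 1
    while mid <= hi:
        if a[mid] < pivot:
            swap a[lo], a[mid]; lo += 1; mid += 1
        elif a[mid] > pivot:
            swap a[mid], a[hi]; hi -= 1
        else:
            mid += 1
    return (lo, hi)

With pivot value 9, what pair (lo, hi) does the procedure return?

pivot = 9; lo=0, mid=0, hi=6
a[mid]=5<9: swap a[0],a[0]; lo=1,mid=1 → [5,9,8,9,5,5,5]
a[mid]=9=9: mid=2
a[mid]=8<9: swap a[1],a[2]; lo=2,mid=3 → [5,8,9,9,5,5,5]
a[mid]=9=9: mid=4
a[mid]=5<9: swap a[2],a[4]; lo=3,mid=5 → [5,8,5,9,9,5,5]
a[mid]=5<9: swap a[3],a[5]; lo=4,mid=6 → [5,8,5,5,9,9,5]
a[mid]=5<9: swap a[4],a[6]; lo=5,mid=7 → [5,8,5,5,5,9,9]
end: lo=5, hi=6; a = [5,8,5,5,5,9,9]

(5, 6)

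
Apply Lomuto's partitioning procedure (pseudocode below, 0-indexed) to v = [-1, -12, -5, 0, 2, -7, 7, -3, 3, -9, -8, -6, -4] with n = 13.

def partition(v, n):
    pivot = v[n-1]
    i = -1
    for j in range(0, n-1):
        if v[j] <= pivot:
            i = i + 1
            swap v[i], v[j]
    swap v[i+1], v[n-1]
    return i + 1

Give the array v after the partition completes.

[-12, -5, -7, -9, -8, -6, -4, -3, 3, 0, 2, -1, 7]

pivot = v[12] = -4; i = -1
j=0: v[0]=-1 > -4 → no swap
j=1: v[1]=-12 ≤ -4 → i=0, swap v[0],v[1] → [-12, -1, -5, 0, 2, -7, 7, -3, 3, -9, -8, -6, -4]
j=2: v[2]=-5 ≤ -4 → i=1, swap v[1],v[2] → [-12, -5, -1, 0, 2, -7, 7, -3, 3, -9, -8, -6, -4]
j=3: v[3]=0 > -4 → no swap
j=4: v[4]=2 > -4 → no swap
j=5: v[5]=-7 ≤ -4 → i=2, swap v[2],v[5] → [-12, -5, -7, 0, 2, -1, 7, -3, 3, -9, -8, -6, -4]
j=6: v[6]=7 > -4 → no swap
j=7: v[7]=-3 > -4 → no swap
j=8: v[8]=3 > -4 → no swap
j=9: v[9]=-9 ≤ -4 → i=3, swap v[3],v[9] → [-12, -5, -7, -9, 2, -1, 7, -3, 3, 0, -8, -6, -4]
j=10: v[10]=-8 ≤ -4 → i=4, swap v[4],v[10] → [-12, -5, -7, -9, -8, -1, 7, -3, 3, 0, 2, -6, -4]
j=11: v[11]=-6 ≤ -4 → i=5, swap v[5],v[11] → [-12, -5, -7, -9, -8, -6, 7, -3, 3, 0, 2, -1, -4]
final swap v[6],v[12] → [-12, -5, -7, -9, -8, -6, -4, -3, 3, 0, 2, -1, 7]; return 6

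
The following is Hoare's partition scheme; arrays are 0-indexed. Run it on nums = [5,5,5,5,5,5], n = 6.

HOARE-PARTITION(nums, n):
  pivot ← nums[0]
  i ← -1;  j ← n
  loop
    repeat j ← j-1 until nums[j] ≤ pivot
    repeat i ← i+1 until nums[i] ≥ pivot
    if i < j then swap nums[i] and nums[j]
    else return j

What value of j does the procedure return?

pivot=5
j stops at 5 (5), i stops at 0 (5); swap ⇒ [5,5,5,5,5,5]
j stops at 4 (5), i stops at 1 (5); swap ⇒ [5,5,5,5,5,5]
j stops at 3 (5), i stops at 2 (5); swap ⇒ [5,5,5,5,5,5]
j stops at 2, i stops at 3; i≥j ⇒ return 2. nums=[5,5,5,5,5,5]

2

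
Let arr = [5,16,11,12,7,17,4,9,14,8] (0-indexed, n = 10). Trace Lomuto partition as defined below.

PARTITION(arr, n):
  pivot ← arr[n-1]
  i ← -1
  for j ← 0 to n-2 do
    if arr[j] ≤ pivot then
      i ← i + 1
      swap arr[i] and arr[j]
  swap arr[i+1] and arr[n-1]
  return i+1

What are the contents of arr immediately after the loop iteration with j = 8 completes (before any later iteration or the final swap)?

[5,7,4,12,16,17,11,9,14,8]

pivot=8, i=-1
j=0: 5≤8, i=0, swap(0,0) ⇒ [5,16,11,12,7,17,4,9,14,8]
j=1: 16>8, skip
j=2: 11>8, skip
j=3: 12>8, skip
j=4: 7≤8, i=1, swap(1,4) ⇒ [5,7,11,12,16,17,4,9,14,8]
j=5: 17>8, skip
j=6: 4≤8, i=2, swap(2,6) ⇒ [5,7,4,12,16,17,11,9,14,8]
j=7: 9>8, skip
j=8: 14>8, skip
(after j=8) arr = [5,7,4,12,16,17,11,9,14,8]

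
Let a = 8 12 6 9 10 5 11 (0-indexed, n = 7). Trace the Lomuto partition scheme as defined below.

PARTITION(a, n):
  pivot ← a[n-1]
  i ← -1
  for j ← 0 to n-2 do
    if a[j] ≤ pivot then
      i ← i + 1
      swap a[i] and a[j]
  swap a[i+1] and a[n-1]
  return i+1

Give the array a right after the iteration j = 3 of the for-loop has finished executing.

8 6 9 12 10 5 11

pivot=11, i=-1
j=0: 8≤11, i=0, swap(0,0) ⇒ 8 12 6 9 10 5 11
j=1: 12>11, skip
j=2: 6≤11, i=1, swap(1,2) ⇒ 8 6 12 9 10 5 11
j=3: 9≤11, i=2, swap(2,3) ⇒ 8 6 9 12 10 5 11
(after j=3) a = 8 6 9 12 10 5 11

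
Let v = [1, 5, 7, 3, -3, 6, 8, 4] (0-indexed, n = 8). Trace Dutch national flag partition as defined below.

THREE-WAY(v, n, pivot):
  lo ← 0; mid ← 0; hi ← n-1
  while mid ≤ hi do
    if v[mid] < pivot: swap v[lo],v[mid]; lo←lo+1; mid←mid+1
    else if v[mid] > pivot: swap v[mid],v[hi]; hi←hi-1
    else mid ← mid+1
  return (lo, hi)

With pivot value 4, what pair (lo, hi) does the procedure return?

(3, 3)

pivot = 4; lo=0, mid=0, hi=7
v[mid]=1<4: swap v[0],v[0]; lo=1,mid=1 → [1, 5, 7, 3, -3, 6, 8, 4]
v[mid]=5>4: swap v[1],v[7]; hi=6 → [1, 4, 7, 3, -3, 6, 8, 5]
v[mid]=4=4: mid=2
v[mid]=7>4: swap v[2],v[6]; hi=5 → [1, 4, 8, 3, -3, 6, 7, 5]
v[mid]=8>4: swap v[2],v[5]; hi=4 → [1, 4, 6, 3, -3, 8, 7, 5]
v[mid]=6>4: swap v[2],v[4]; hi=3 → [1, 4, -3, 3, 6, 8, 7, 5]
v[mid]=-3<4: swap v[1],v[2]; lo=2,mid=3 → [1, -3, 4, 3, 6, 8, 7, 5]
v[mid]=3<4: swap v[2],v[3]; lo=3,mid=4 → [1, -3, 3, 4, 6, 8, 7, 5]
end: lo=3, hi=3; v = [1, -3, 3, 4, 6, 8, 7, 5]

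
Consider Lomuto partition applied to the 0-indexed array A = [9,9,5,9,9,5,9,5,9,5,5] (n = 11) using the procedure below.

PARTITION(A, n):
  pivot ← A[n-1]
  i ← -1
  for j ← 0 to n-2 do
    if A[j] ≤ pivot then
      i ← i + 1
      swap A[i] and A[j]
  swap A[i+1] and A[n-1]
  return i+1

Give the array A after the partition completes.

pivot = A[10] = 5; i = -1
j=0: A[0]=9 > 5 → no swap
j=1: A[1]=9 > 5 → no swap
j=2: A[2]=5 ≤ 5 → i=0, swap A[0],A[2] → [5,9,9,9,9,5,9,5,9,5,5]
j=3: A[3]=9 > 5 → no swap
j=4: A[4]=9 > 5 → no swap
j=5: A[5]=5 ≤ 5 → i=1, swap A[1],A[5] → [5,5,9,9,9,9,9,5,9,5,5]
j=6: A[6]=9 > 5 → no swap
j=7: A[7]=5 ≤ 5 → i=2, swap A[2],A[7] → [5,5,5,9,9,9,9,9,9,5,5]
j=8: A[8]=9 > 5 → no swap
j=9: A[9]=5 ≤ 5 → i=3, swap A[3],A[9] → [5,5,5,5,9,9,9,9,9,9,5]
final swap A[4],A[10] → [5,5,5,5,5,9,9,9,9,9,9]; return 4

[5,5,5,5,5,9,9,9,9,9,9]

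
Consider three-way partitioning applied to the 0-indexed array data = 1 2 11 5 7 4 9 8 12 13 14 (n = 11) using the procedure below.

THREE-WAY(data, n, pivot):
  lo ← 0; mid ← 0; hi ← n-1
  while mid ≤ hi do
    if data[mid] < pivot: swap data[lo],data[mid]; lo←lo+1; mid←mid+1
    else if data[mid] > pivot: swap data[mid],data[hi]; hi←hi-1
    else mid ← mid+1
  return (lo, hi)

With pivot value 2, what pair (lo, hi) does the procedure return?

lo=0 mid=0 hi=10
1<2: swap(0,0), lo=1 mid=1 ⇒ 1 2 11 5 7 4 9 8 12 13 14
2=2: mid=2
11>2: swap(2,10), hi=9 ⇒ 1 2 14 5 7 4 9 8 12 13 11
14>2: swap(2,9), hi=8 ⇒ 1 2 13 5 7 4 9 8 12 14 11
13>2: swap(2,8), hi=7 ⇒ 1 2 12 5 7 4 9 8 13 14 11
12>2: swap(2,7), hi=6 ⇒ 1 2 8 5 7 4 9 12 13 14 11
8>2: swap(2,6), hi=5 ⇒ 1 2 9 5 7 4 8 12 13 14 11
9>2: swap(2,5), hi=4 ⇒ 1 2 4 5 7 9 8 12 13 14 11
4>2: swap(2,4), hi=3 ⇒ 1 2 7 5 4 9 8 12 13 14 11
7>2: swap(2,3), hi=2 ⇒ 1 2 5 7 4 9 8 12 13 14 11
5>2: swap(2,2), hi=1 ⇒ 1 2 5 7 4 9 8 12 13 14 11
done. lo=1 hi=1; data=1 2 5 7 4 9 8 12 13 14 11

(1, 1)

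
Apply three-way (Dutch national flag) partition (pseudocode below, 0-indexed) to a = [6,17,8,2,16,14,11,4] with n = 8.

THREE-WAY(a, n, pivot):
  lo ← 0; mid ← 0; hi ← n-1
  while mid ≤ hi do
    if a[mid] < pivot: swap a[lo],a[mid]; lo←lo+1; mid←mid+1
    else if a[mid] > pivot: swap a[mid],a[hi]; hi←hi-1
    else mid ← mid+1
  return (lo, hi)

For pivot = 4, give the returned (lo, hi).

pivot = 4; lo=0, mid=0, hi=7
a[mid]=6>4: swap a[0],a[7]; hi=6 → [4,17,8,2,16,14,11,6]
a[mid]=4=4: mid=1
a[mid]=17>4: swap a[1],a[6]; hi=5 → [4,11,8,2,16,14,17,6]
a[mid]=11>4: swap a[1],a[5]; hi=4 → [4,14,8,2,16,11,17,6]
a[mid]=14>4: swap a[1],a[4]; hi=3 → [4,16,8,2,14,11,17,6]
a[mid]=16>4: swap a[1],a[3]; hi=2 → [4,2,8,16,14,11,17,6]
a[mid]=2<4: swap a[0],a[1]; lo=1,mid=2 → [2,4,8,16,14,11,17,6]
a[mid]=8>4: swap a[2],a[2]; hi=1 → [2,4,8,16,14,11,17,6]
end: lo=1, hi=1; a = [2,4,8,16,14,11,17,6]

(1, 1)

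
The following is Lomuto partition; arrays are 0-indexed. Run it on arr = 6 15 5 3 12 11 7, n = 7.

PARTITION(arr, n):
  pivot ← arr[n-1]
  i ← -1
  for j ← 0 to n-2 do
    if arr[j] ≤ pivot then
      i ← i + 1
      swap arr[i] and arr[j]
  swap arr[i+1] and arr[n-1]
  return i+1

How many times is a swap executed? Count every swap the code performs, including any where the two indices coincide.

4

pivot=7, i=-1
j=0: 6≤7, i=0, swap(0,0) ⇒ 6 15 5 3 12 11 7
j=1: 15>7, skip
j=2: 5≤7, i=1, swap(1,2) ⇒ 6 5 15 3 12 11 7
j=3: 3≤7, i=2, swap(2,3) ⇒ 6 5 3 15 12 11 7
j=4: 12>7, skip
j=5: 11>7, skip
swap(3,6) ⇒ 6 5 3 7 12 11 15; return 3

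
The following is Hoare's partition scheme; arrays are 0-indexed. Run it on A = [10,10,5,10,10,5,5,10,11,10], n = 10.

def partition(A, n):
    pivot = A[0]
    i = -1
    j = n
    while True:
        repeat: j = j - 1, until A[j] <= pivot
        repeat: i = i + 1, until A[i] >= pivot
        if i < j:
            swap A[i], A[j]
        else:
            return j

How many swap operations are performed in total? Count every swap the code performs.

pivot = A[0] = 10; i = -1, j = 10
j→9 (A[9]=10≤10), i→0 (A[0]=10≥10); i<j, swap → [10,10,5,10,10,5,5,10,11,10]
j→7 (A[7]=10≤10), i→1 (A[1]=10≥10); i<j, swap → [10,10,5,10,10,5,5,10,11,10]
j→6 (A[6]=5≤10), i→3 (A[3]=10≥10); i<j, swap → [10,10,5,5,10,5,10,10,11,10]
j→5 (A[5]=5≤10), i→4 (A[4]=10≥10); i<j, swap → [10,10,5,5,5,10,10,10,11,10]
j→4, i→5; i≥j, return j=4. A = [10,10,5,5,5,10,10,10,11,10]

4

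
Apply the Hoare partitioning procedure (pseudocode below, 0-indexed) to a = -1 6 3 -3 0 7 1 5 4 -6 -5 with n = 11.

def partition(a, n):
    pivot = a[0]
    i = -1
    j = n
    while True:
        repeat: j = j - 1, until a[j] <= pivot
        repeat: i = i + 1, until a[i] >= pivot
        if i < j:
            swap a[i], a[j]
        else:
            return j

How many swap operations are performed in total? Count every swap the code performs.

3

pivot=-1
j stops at 10 (-5), i stops at 0 (-1); swap ⇒ -5 6 3 -3 0 7 1 5 4 -6 -1
j stops at 9 (-6), i stops at 1 (6); swap ⇒ -5 -6 3 -3 0 7 1 5 4 6 -1
j stops at 3 (-3), i stops at 2 (3); swap ⇒ -5 -6 -3 3 0 7 1 5 4 6 -1
j stops at 2, i stops at 3; i≥j ⇒ return 2. a=-5 -6 -3 3 0 7 1 5 4 6 -1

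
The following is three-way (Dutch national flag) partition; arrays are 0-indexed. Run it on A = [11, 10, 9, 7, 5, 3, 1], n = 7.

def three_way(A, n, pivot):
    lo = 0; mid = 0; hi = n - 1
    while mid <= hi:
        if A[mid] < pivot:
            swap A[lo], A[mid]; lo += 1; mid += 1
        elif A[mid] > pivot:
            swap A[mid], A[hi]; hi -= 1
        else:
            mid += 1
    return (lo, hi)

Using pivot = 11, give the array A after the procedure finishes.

pivot = 11; lo=0, mid=0, hi=6
A[mid]=11=11: mid=1
A[mid]=10<11: swap A[0],A[1]; lo=1,mid=2 → [10, 11, 9, 7, 5, 3, 1]
A[mid]=9<11: swap A[1],A[2]; lo=2,mid=3 → [10, 9, 11, 7, 5, 3, 1]
A[mid]=7<11: swap A[2],A[3]; lo=3,mid=4 → [10, 9, 7, 11, 5, 3, 1]
A[mid]=5<11: swap A[3],A[4]; lo=4,mid=5 → [10, 9, 7, 5, 11, 3, 1]
A[mid]=3<11: swap A[4],A[5]; lo=5,mid=6 → [10, 9, 7, 5, 3, 11, 1]
A[mid]=1<11: swap A[5],A[6]; lo=6,mid=7 → [10, 9, 7, 5, 3, 1, 11]
end: lo=6, hi=6; A = [10, 9, 7, 5, 3, 1, 11]

[10, 9, 7, 5, 3, 1, 11]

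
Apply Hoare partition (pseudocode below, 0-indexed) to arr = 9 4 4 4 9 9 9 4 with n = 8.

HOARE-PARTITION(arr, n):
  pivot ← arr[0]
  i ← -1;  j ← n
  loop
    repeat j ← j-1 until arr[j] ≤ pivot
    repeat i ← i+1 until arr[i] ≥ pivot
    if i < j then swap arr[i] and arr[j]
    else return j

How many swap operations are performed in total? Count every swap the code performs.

2

pivot=9
j stops at 7 (4), i stops at 0 (9); swap ⇒ 4 4 4 4 9 9 9 9
j stops at 6 (9), i stops at 4 (9); swap ⇒ 4 4 4 4 9 9 9 9
j stops at 5, i stops at 5; i≥j ⇒ return 5. arr=4 4 4 4 9 9 9 9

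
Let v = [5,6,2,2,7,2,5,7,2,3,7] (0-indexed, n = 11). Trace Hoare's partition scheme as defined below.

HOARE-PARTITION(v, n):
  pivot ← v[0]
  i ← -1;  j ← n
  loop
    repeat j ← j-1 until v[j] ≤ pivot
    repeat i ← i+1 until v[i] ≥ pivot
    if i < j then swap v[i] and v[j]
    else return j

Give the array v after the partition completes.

[3,2,2,2,5,2,7,7,6,5,7]

pivot = v[0] = 5; i = -1, j = 11
j→9 (v[9]=3≤5), i→0 (v[0]=5≥5); i<j, swap → [3,6,2,2,7,2,5,7,2,5,7]
j→8 (v[8]=2≤5), i→1 (v[1]=6≥5); i<j, swap → [3,2,2,2,7,2,5,7,6,5,7]
j→6 (v[6]=5≤5), i→4 (v[4]=7≥5); i<j, swap → [3,2,2,2,5,2,7,7,6,5,7]
j→5, i→6; i≥j, return j=5. v = [3,2,2,2,5,2,7,7,6,5,7]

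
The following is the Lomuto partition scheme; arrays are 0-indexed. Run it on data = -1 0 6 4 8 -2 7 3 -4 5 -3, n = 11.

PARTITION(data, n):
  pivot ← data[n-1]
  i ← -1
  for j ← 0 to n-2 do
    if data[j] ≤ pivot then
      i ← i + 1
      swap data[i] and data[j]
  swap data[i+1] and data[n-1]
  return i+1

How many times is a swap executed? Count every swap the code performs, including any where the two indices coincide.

2

pivot = data[10] = -3; i = -1
j=0: data[0]=-1 > -3 → no swap
j=1: data[1]=0 > -3 → no swap
j=2: data[2]=6 > -3 → no swap
j=3: data[3]=4 > -3 → no swap
j=4: data[4]=8 > -3 → no swap
j=5: data[5]=-2 > -3 → no swap
j=6: data[6]=7 > -3 → no swap
j=7: data[7]=3 > -3 → no swap
j=8: data[8]=-4 ≤ -3 → i=0, swap data[0],data[8] → -4 0 6 4 8 -2 7 3 -1 5 -3
j=9: data[9]=5 > -3 → no swap
final swap data[1],data[10] → -4 -3 6 4 8 -2 7 3 -1 5 0; return 1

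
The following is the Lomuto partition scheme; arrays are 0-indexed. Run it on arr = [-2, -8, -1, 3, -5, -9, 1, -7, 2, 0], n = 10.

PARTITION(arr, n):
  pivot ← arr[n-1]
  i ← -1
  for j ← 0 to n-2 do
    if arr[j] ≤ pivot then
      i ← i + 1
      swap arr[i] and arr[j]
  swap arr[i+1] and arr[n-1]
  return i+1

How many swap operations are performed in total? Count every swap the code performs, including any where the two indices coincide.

7

pivot = arr[9] = 0; i = -1
j=0: arr[0]=-2 ≤ 0 → i=0, swap arr[0],arr[0] (no change) → [-2, -8, -1, 3, -5, -9, 1, -7, 2, 0]
j=1: arr[1]=-8 ≤ 0 → i=1, swap arr[1],arr[1] (no change) → [-2, -8, -1, 3, -5, -9, 1, -7, 2, 0]
j=2: arr[2]=-1 ≤ 0 → i=2, swap arr[2],arr[2] (no change) → [-2, -8, -1, 3, -5, -9, 1, -7, 2, 0]
j=3: arr[3]=3 > 0 → no swap
j=4: arr[4]=-5 ≤ 0 → i=3, swap arr[3],arr[4] → [-2, -8, -1, -5, 3, -9, 1, -7, 2, 0]
j=5: arr[5]=-9 ≤ 0 → i=4, swap arr[4],arr[5] → [-2, -8, -1, -5, -9, 3, 1, -7, 2, 0]
j=6: arr[6]=1 > 0 → no swap
j=7: arr[7]=-7 ≤ 0 → i=5, swap arr[5],arr[7] → [-2, -8, -1, -5, -9, -7, 1, 3, 2, 0]
j=8: arr[8]=2 > 0 → no swap
final swap arr[6],arr[9] → [-2, -8, -1, -5, -9, -7, 0, 3, 2, 1]; return 6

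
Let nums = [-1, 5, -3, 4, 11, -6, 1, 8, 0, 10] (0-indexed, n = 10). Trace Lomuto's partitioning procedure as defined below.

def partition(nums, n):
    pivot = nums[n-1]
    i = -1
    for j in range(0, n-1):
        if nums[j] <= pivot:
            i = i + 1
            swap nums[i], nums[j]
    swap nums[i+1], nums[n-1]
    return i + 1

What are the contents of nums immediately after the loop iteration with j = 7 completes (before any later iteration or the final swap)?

pivot = nums[9] = 10; i = -1
j=0: nums[0]=-1 ≤ 10 → i=0, swap nums[0],nums[0] (no change) → [-1, 5, -3, 4, 11, -6, 1, 8, 0, 10]
j=1: nums[1]=5 ≤ 10 → i=1, swap nums[1],nums[1] (no change) → [-1, 5, -3, 4, 11, -6, 1, 8, 0, 10]
j=2: nums[2]=-3 ≤ 10 → i=2, swap nums[2],nums[2] (no change) → [-1, 5, -3, 4, 11, -6, 1, 8, 0, 10]
j=3: nums[3]=4 ≤ 10 → i=3, swap nums[3],nums[3] (no change) → [-1, 5, -3, 4, 11, -6, 1, 8, 0, 10]
j=4: nums[4]=11 > 10 → no swap
j=5: nums[5]=-6 ≤ 10 → i=4, swap nums[4],nums[5] → [-1, 5, -3, 4, -6, 11, 1, 8, 0, 10]
j=6: nums[6]=1 ≤ 10 → i=5, swap nums[5],nums[6] → [-1, 5, -3, 4, -6, 1, 11, 8, 0, 10]
j=7: nums[7]=8 ≤ 10 → i=6, swap nums[6],nums[7] → [-1, 5, -3, 4, -6, 1, 8, 11, 0, 10]
(after j=7) nums = [-1, 5, -3, 4, -6, 1, 8, 11, 0, 10]

[-1, 5, -3, 4, -6, 1, 8, 11, 0, 10]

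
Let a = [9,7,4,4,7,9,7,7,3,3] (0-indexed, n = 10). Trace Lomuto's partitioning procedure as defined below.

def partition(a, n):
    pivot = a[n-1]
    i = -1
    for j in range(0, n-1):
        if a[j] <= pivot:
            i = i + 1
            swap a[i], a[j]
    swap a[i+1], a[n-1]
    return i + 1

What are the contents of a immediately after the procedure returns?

[3,3,4,4,7,9,7,7,9,7]

pivot=3, i=-1
j=0: 9>3, skip
j=1: 7>3, skip
j=2: 4>3, skip
j=3: 4>3, skip
j=4: 7>3, skip
j=5: 9>3, skip
j=6: 7>3, skip
j=7: 7>3, skip
j=8: 3≤3, i=0, swap(0,8) ⇒ [3,7,4,4,7,9,7,7,9,3]
swap(1,9) ⇒ [3,3,4,4,7,9,7,7,9,7]; return 1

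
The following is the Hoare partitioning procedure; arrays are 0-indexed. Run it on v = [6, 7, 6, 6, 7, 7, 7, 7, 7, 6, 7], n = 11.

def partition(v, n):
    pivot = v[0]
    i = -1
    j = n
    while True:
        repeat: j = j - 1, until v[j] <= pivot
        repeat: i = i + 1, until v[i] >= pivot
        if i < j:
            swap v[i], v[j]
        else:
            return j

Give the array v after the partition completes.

pivot=6
j stops at 9 (6), i stops at 0 (6); swap ⇒ [6, 7, 6, 6, 7, 7, 7, 7, 7, 6, 7]
j stops at 3 (6), i stops at 1 (7); swap ⇒ [6, 6, 6, 7, 7, 7, 7, 7, 7, 6, 7]
j stops at 2, i stops at 2; i≥j ⇒ return 2. v=[6, 6, 6, 7, 7, 7, 7, 7, 7, 6, 7]

[6, 6, 6, 7, 7, 7, 7, 7, 7, 6, 7]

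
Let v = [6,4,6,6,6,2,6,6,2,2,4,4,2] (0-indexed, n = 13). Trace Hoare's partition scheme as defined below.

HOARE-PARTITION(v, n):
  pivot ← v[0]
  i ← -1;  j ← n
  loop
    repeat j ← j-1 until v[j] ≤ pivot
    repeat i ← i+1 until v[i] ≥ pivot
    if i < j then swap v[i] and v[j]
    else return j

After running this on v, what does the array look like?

[2,4,4,4,2,2,2,6,6,6,6,6,6]

pivot=6
j stops at 12 (2), i stops at 0 (6); swap ⇒ [2,4,6,6,6,2,6,6,2,2,4,4,6]
j stops at 11 (4), i stops at 2 (6); swap ⇒ [2,4,4,6,6,2,6,6,2,2,4,6,6]
j stops at 10 (4), i stops at 3 (6); swap ⇒ [2,4,4,4,6,2,6,6,2,2,6,6,6]
j stops at 9 (2), i stops at 4 (6); swap ⇒ [2,4,4,4,2,2,6,6,2,6,6,6,6]
j stops at 8 (2), i stops at 6 (6); swap ⇒ [2,4,4,4,2,2,2,6,6,6,6,6,6]
j stops at 7, i stops at 7; i≥j ⇒ return 7. v=[2,4,4,4,2,2,2,6,6,6,6,6,6]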